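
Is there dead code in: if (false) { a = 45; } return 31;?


condition is constant false, so the whole block is unreachable
Dead: 'if (false) { a = 45; }'


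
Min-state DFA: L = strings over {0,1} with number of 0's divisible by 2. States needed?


Track (count of 0) mod 2: states 0..1, accept at 0
Minimal DFA: 2 states


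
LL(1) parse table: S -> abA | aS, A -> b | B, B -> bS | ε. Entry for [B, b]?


For [B, b]: 'b' ∈ FIRST(bS)
Entry: B -> bS


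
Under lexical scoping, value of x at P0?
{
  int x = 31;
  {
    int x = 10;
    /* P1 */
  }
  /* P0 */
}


x declared in the same block as P0
x = 31


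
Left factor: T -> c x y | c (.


Common prefix: 'c'
Factored: T -> c T', T' -> x y | (


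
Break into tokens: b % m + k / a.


Scan left to right, longest-match per lexeme
Tokens: ID(b), OP(%), ID(m), OP(+), ID(k), OP(/), ID(a)


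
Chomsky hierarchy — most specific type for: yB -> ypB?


LHS has context (more than one symbol) and |LHS| ≤ |RHS|
Classification: Type 1 (Context-Sensitive)


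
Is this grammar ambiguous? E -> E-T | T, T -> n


precedence layered via separate nonterminal T: deterministic
Unambiguous


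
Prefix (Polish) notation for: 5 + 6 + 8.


left-to-right (same/higher precedence on left): tree is (+ (+ 5 6) 8)
Prefix: + + 5 6 8


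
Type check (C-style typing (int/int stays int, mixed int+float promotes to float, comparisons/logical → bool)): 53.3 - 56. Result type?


Operand types: float - int
Rule: mixed int/float promotes to float; int/int stays int
Result type: float


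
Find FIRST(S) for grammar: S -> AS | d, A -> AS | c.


Per alternative of S: FIRST(AS) = {c}; FIRST(d) = {d}
FIRST(S) = {c, d}


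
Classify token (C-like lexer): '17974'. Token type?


Pattern: digits only
Type: INTEGER_LITERAL


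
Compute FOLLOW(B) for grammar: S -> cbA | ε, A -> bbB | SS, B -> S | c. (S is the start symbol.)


$ ∈ FOLLOW(S). For each A -> αBβ: add FIRST(β)\{ε} to FOLLOW(B); if β nullable, add FOLLOW(A).
FOLLOW(B) = {$, c}


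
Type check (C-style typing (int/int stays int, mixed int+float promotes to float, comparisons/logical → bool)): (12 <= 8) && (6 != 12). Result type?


Operand types: bool && bool
Rule: logical operators take bool operands and yield bool
Result type: bool


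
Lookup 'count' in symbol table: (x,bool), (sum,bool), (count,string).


Lookup 'count' → type string


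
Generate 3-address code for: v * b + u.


Break into single-operator statements:
t1 = v * b
t2 = t1 + u


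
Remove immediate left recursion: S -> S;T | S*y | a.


Left-recursive alternatives: S;T, S*y; non-recursive: a
Introduce S': S -> aS', S' -> ;TS' | *yS' | ε


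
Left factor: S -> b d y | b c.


Common prefix: 'b'
Factored: S -> b S', S' -> d y | c


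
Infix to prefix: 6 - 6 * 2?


'*' binds tighter: tree is (- 6 (* 6 2))
Prefix: - 6 * 6 2


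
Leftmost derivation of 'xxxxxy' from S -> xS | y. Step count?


Derivation: S => xS => xxS => xxxS => xxxxS => xxxxxS => xxxxxy
Steps: 6


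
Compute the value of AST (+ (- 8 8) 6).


Evaluate inner: (- 8 8) = 0
Evaluate root: (+ 0 6) = 6
Result: 6


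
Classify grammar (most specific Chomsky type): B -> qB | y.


Right-linear: every RHS is a terminal or a terminal followed by one nonterminal
Classification: Type 3 (Regular)


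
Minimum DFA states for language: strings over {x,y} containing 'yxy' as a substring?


KMP-style automaton: 3 progress states + 1 absorbing accept = 4
Minimal DFA: 4 states


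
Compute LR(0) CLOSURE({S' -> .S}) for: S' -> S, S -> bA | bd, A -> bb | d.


Start: S' -> .S
For each item with dot before a nonterminal B, add B -> .γ for every B-production
Closure: [S' -> .S, S -> .bA, S -> .bd]


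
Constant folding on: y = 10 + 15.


10 + 15 = 25 at compile time
Optimized: y = 25


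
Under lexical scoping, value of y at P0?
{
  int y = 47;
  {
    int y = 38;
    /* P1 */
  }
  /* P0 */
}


y declared in the same block as P0
y = 47


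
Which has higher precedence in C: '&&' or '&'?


'&' is bitwise AND (level 5); '&&' is logical AND (level 2)
Higher level binds tighter
'&' has higher precedence than '&&'


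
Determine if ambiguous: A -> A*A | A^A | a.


'a*a^a' has two parse trees (no precedence encoded between * and ^)
Ambiguous


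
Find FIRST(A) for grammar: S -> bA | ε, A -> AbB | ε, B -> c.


Per alternative of A: FIRST(AbB) = {b}; FIRST(ε) = {ε}
FIRST(A) = {b, ε}


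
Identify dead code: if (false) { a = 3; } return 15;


condition is constant false, so the whole block is unreachable
Dead: 'if (false) { a = 3; }'


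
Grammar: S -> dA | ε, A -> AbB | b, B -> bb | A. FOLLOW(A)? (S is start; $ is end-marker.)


$ ∈ FOLLOW(S). For each A -> αBβ: add FIRST(β)\{ε} to FOLLOW(B); if β nullable, add FOLLOW(A).
FOLLOW(A) = {$, b}


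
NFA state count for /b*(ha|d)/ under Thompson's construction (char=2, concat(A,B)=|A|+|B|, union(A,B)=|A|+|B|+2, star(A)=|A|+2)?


Syntax tree has 4 char leaf(s), 1 union(s), 1 star(s)
chars contribute 4×2 = 8; each union adds +2; each star adds +2
Total: 8 + 2 + 2 = 12 states


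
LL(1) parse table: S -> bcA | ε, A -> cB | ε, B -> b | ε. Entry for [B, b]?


For [B, b]: 'b' ∈ FIRST(b)
Entry: B -> b


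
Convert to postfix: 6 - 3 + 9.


Left to right (same or higher precedence on left)
Postfix: 6 3 - 9 +


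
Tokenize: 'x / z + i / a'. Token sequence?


Scan left to right, longest-match per lexeme
Tokens: ID(x), OP(/), ID(z), OP(+), ID(i), OP(/), ID(a)


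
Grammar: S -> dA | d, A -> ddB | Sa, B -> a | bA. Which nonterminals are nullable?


A nonterminal is nullable iff some alternative derives ε (directly, or every symbol in it is nullable)
Nullable: {}


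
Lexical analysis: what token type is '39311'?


Pattern: digits only
Type: INTEGER_LITERAL


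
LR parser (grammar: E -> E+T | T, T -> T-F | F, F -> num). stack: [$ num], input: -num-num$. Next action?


'num' on top is the handle for F -> num
Action: reduce (F -> num)


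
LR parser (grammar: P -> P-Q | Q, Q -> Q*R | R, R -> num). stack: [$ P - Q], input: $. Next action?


handle 'P-Q' on top; lookahead ∈ FOLLOW(P) = {-, $}
Action: reduce (P -> P-Q)


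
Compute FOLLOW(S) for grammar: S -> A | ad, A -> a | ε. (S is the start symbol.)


$ ∈ FOLLOW(S). For each A -> αBβ: add FIRST(β)\{ε} to FOLLOW(B); if β nullable, add FOLLOW(A).
FOLLOW(S) = {$}


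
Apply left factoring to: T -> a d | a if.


Common prefix: 'a'
Factored: T -> a T', T' -> d | if


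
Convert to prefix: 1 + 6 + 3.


left-to-right (same/higher precedence on left): tree is (+ (+ 1 6) 3)
Prefix: + + 1 6 3


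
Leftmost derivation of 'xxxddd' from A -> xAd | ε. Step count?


Derivation: A => xAd => xxAdd => xxxAddd => xxxddd
Steps: 4


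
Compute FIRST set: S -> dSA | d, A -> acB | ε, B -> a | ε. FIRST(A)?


Per alternative of A: FIRST(acB) = {a}; FIRST(ε) = {ε}
FIRST(A) = {a, ε}


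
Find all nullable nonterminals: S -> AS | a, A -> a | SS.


A nonterminal is nullable iff some alternative derives ε (directly, or every symbol in it is nullable)
Nullable: {}


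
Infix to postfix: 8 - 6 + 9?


Left to right (same or higher precedence on left)
Postfix: 8 6 - 9 +


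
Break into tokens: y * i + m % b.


Scan left to right, longest-match per lexeme
Tokens: ID(y), OP(*), ID(i), OP(+), ID(m), OP(%), ID(b)


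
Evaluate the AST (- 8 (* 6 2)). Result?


Evaluate inner: (* 6 2) = 12
Evaluate root: (- 8 12) = -4
Result: -4


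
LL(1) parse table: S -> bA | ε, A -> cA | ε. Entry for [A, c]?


For [A, c]: 'c' ∈ FIRST(cA)
Entry: A -> cA


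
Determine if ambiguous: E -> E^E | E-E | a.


'a^a-a' has two parse trees (no precedence encoded between ^ and -)
Ambiguous


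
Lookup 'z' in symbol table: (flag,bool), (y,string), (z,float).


Lookup 'z' → type float


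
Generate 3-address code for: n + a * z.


Break into single-operator statements:
t1 = a * z
t2 = n + t1


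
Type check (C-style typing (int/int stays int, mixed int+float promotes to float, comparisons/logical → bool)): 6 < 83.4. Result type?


Operand types: int < float
Rule: comparison yields bool
Result type: bool


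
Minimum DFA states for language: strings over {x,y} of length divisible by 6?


Track length mod 6: states 0..5, accept at 0
Minimal DFA: 6 states


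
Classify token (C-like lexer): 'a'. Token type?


Pattern: letter/underscore followed by alphanumerics, not a keyword
Type: IDENTIFIER


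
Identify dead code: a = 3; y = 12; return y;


a is assigned but never read
Dead: 'a = 3'


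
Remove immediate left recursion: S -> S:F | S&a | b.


Left-recursive alternatives: S:F, S&a; non-recursive: b
Introduce S': S -> bS', S' -> :FS' | &aS' | ε


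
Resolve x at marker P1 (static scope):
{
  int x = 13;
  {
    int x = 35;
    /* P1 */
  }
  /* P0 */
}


x declared in the same block as P1
x = 35


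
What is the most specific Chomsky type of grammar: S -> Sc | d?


Left-linear: every RHS is a terminal or one nonterminal followed by a terminal
Classification: Type 3 (Regular)


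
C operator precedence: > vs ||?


'>' is relational (level 7); '||' is logical OR (level 1)
Higher level binds tighter
'>' has higher precedence than '||'


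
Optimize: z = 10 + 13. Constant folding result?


10 + 13 = 23 at compile time
Optimized: z = 23


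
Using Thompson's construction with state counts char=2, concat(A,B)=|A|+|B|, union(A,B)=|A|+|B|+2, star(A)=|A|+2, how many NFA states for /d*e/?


Syntax tree has 2 char leaf(s), 0 union(s), 1 star(s)
chars contribute 2×2 = 4; each union adds +2; each star adds +2
Total: 4 + 0 + 2 = 6 states


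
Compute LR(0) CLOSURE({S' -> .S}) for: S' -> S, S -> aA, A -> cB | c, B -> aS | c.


Start: S' -> .S
For each item with dot before a nonterminal B, add B -> .γ for every B-production
Closure: [S' -> .S, S -> .aA]


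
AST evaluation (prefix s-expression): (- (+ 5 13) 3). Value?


Evaluate inner: (+ 5 13) = 18
Evaluate root: (- 18 3) = 15
Result: 15


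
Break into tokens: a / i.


Scan left to right, longest-match per lexeme
Tokens: ID(a), OP(/), ID(i)


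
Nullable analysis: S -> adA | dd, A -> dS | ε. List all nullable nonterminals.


A nonterminal is nullable iff some alternative derives ε (directly, or every symbol in it is nullable)
Nullable: {A}


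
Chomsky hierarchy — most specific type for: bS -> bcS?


LHS has context (more than one symbol) and |LHS| ≤ |RHS|
Classification: Type 1 (Context-Sensitive)


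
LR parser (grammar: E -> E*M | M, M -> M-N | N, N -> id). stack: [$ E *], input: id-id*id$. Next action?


no handle ('E*' is not any RHS); shift 'id'
Action: shift


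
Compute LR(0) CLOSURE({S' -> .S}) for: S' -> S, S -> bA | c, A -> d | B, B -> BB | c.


Start: S' -> .S
For each item with dot before a nonterminal B, add B -> .γ for every B-production
Closure: [S' -> .S, S -> .bA, S -> .c]


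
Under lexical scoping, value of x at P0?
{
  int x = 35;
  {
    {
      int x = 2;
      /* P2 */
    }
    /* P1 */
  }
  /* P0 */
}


x declared in the same block as P0
x = 35


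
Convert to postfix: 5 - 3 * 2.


* has higher precedence, evaluate 3*2 first
Postfix: 5 3 2 * -


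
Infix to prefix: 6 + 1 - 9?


left-to-right (same/higher precedence on left): tree is (- (+ 6 1) 9)
Prefix: - + 6 1 9


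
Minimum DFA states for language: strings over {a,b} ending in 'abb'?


Track the longest suffix of input matching a prefix of 'abb': 4 classes (prefixes of length 0..3)
Minimal DFA: 4 states


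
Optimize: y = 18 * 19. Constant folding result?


18 * 19 = 342 at compile time
Optimized: y = 342


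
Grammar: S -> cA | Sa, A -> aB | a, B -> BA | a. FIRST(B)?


Per alternative of B: FIRST(BA) = {a}; FIRST(a) = {a}
FIRST(B) = {a}


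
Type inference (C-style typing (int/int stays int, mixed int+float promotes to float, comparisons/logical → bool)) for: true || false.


Operand types: bool || bool
Rule: logical operators take bool operands and yield bool
Result type: bool


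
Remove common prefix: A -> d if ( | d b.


Common prefix: 'd'
Factored: A -> d A', A' -> if ( | b


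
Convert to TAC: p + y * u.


Break into single-operator statements:
t1 = y * u
t2 = p + t1


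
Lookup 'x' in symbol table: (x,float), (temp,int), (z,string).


Lookup 'x' → type float


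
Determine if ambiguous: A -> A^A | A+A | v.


'v^v+v' has two parse trees (no precedence encoded between ^ and +)
Ambiguous


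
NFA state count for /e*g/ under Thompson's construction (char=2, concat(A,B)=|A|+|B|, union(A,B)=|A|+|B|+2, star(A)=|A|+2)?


Syntax tree has 2 char leaf(s), 0 union(s), 1 star(s)
chars contribute 2×2 = 4; each union adds +2; each star adds +2
Total: 4 + 0 + 2 = 6 states


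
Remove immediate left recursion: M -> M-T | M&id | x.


Left-recursive alternatives: M-T, M&id; non-recursive: x
Introduce M': M -> xM', M' -> -TM' | &idM' | ε


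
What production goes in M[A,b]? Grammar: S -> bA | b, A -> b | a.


For [A, b]: 'b' ∈ FIRST(b)
Entry: A -> b


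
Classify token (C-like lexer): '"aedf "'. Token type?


Pattern: double-quoted sequence
Type: STRING_LITERAL


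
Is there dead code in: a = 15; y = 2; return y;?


a is assigned but never read
Dead: 'a = 15'


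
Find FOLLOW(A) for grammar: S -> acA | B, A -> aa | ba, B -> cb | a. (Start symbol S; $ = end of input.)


$ ∈ FOLLOW(S). For each A -> αBβ: add FIRST(β)\{ε} to FOLLOW(B); if β nullable, add FOLLOW(A).
FOLLOW(A) = {$}


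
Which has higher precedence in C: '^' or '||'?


'^' is bitwise XOR (level 4); '||' is logical OR (level 1)
Higher level binds tighter
'^' has higher precedence than '||'


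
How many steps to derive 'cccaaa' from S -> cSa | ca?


Derivation: S => cSa => ccSaa => cccaaa
Steps: 3


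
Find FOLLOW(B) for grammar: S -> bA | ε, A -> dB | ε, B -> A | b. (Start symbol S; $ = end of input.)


$ ∈ FOLLOW(S). For each A -> αBβ: add FIRST(β)\{ε} to FOLLOW(B); if β nullable, add FOLLOW(A).
FOLLOW(B) = {$}


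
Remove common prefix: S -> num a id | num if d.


Common prefix: 'num'
Factored: S -> num S', S' -> a id | if d


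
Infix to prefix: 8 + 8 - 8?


left-to-right (same/higher precedence on left): tree is (- (+ 8 8) 8)
Prefix: - + 8 8 8


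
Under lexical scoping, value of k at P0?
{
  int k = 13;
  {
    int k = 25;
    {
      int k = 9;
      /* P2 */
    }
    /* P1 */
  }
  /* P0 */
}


k declared in the same block as P0
k = 13


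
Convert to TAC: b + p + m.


Break into single-operator statements:
t1 = b + p
t2 = t1 + m


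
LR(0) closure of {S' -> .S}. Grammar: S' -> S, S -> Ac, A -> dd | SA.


Start: S' -> .S
For each item with dot before a nonterminal B, add B -> .γ for every B-production
Closure: [S' -> .S, S -> .Ac, A -> .dd, A -> .SA]


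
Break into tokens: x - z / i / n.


Scan left to right, longest-match per lexeme
Tokens: ID(x), OP(-), ID(z), OP(/), ID(i), OP(/), ID(n)


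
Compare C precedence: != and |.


'!=' is equality (level 6); '|' is bitwise OR (level 3)
Higher level binds tighter
'!=' has higher precedence than '|'


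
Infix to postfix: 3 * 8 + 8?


Left to right (same or higher precedence on left)
Postfix: 3 8 * 8 +


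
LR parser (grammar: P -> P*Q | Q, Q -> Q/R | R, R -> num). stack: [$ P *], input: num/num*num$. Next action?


no handle ('P*' is not any RHS); shift 'num'
Action: shift


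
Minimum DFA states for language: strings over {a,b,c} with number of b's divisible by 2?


Track (count of b) mod 2: states 0..1, accept at 0
Minimal DFA: 2 states


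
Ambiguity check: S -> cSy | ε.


balanced c^n…y^n: each string has a unique parse
Unambiguous


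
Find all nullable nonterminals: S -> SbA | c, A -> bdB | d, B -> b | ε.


A nonterminal is nullable iff some alternative derives ε (directly, or every symbol in it is nullable)
Nullable: {B}


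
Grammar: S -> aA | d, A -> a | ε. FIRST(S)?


Per alternative of S: FIRST(aA) = {a}; FIRST(d) = {d}
FIRST(S) = {a, d}


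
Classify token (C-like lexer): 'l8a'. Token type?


Pattern: letter/underscore followed by alphanumerics, not a keyword
Type: IDENTIFIER


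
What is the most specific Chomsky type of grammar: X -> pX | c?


Right-linear: every RHS is a terminal or a terminal followed by one nonterminal
Classification: Type 3 (Regular)


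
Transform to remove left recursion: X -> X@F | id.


Left-recursive alternatives: X@F; non-recursive: id
Introduce X': X -> idX', X' -> @FX' | ε


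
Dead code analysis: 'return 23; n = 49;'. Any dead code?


statement follows a return and is unreachable
Dead: 'n = 49'


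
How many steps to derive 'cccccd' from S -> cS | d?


Derivation: S => cS => ccS => cccS => ccccS => cccccS => cccccd
Steps: 6


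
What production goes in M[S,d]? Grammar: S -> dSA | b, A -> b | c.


For [S, d]: 'd' ∈ FIRST(dSA)
Entry: S -> dSA


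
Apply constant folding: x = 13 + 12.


13 + 12 = 25 at compile time
Optimized: x = 25


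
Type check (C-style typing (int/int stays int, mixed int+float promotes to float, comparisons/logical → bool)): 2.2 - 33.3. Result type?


Operand types: float - float
Rule: mixed int/float promotes to float; int/int stays int
Result type: float


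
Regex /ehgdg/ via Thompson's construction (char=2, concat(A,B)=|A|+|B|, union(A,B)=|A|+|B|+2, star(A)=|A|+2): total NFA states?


Syntax tree has 5 char leaf(s), 0 union(s), 0 star(s)
chars contribute 5×2 = 10; each union adds +2; each star adds +2
Total: 10 + 0 + 0 = 10 states


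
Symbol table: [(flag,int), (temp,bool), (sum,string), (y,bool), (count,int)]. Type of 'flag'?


Lookup 'flag' → type int


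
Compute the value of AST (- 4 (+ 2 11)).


Evaluate inner: (+ 2 11) = 13
Evaluate root: (- 4 13) = -9
Result: -9


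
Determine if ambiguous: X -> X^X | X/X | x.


'x^x/x' has two parse trees (no precedence encoded between ^ and /)
Ambiguous


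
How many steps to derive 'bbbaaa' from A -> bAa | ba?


Derivation: A => bAa => bbAaa => bbbaaa
Steps: 3


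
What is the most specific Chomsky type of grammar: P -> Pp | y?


Left-linear: every RHS is a terminal or one nonterminal followed by a terminal
Classification: Type 3 (Regular)


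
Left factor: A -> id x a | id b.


Common prefix: 'id'
Factored: A -> id A', A' -> x a | b


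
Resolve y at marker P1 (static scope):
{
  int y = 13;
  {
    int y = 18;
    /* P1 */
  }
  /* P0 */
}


y declared in the same block as P1
y = 18


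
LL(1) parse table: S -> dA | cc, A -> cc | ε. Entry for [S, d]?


For [S, d]: 'd' ∈ FIRST(dA)
Entry: S -> dA


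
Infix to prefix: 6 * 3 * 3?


left-to-right (same/higher precedence on left): tree is (* (* 6 3) 3)
Prefix: * * 6 3 3


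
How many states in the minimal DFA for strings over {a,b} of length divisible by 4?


Track length mod 4: states 0..3, accept at 0
Minimal DFA: 4 states


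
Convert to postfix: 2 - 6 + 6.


Left to right (same or higher precedence on left)
Postfix: 2 6 - 6 +


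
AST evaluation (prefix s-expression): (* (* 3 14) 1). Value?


Evaluate inner: (* 3 14) = 42
Evaluate root: (* 42 1) = 42
Result: 42


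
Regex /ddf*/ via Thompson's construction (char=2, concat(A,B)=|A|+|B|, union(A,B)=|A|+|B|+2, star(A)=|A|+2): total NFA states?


Syntax tree has 3 char leaf(s), 0 union(s), 1 star(s)
chars contribute 3×2 = 6; each union adds +2; each star adds +2
Total: 6 + 0 + 2 = 8 states


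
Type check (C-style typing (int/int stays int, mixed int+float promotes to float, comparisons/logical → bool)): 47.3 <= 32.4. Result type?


Operand types: float <= float
Rule: comparison yields bool
Result type: bool


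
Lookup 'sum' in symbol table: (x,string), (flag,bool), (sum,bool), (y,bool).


Lookup 'sum' → type bool


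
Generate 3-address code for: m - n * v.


Break into single-operator statements:
t1 = n * v
t2 = m - t1


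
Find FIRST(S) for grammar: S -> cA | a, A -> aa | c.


Per alternative of S: FIRST(cA) = {c}; FIRST(a) = {a}
FIRST(S) = {a, c}


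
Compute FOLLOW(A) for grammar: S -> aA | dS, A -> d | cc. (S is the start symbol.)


$ ∈ FOLLOW(S). For each A -> αBβ: add FIRST(β)\{ε} to FOLLOW(B); if β nullable, add FOLLOW(A).
FOLLOW(A) = {$}


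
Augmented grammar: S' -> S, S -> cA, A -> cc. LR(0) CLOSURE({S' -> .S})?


Start: S' -> .S
For each item with dot before a nonterminal B, add B -> .γ for every B-production
Closure: [S' -> .S, S -> .cA]


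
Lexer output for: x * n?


Scan left to right, longest-match per lexeme
Tokens: ID(x), OP(*), ID(n)


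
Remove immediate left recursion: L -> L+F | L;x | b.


Left-recursive alternatives: L+F, L;x; non-recursive: b
Introduce L': L -> bL', L' -> +FL' | ;xL' | ε


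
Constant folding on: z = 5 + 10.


5 + 10 = 15 at compile time
Optimized: z = 15


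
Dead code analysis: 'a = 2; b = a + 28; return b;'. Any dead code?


a is read by b's definition; b is returned
No dead code


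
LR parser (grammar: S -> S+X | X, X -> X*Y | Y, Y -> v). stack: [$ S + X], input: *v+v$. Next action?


'*' can extend X; shift to build X -> X*Y
Action: shift


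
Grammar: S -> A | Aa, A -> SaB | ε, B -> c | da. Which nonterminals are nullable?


A nonterminal is nullable iff some alternative derives ε (directly, or every symbol in it is nullable)
Nullable: {A, S}


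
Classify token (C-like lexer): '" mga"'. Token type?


Pattern: double-quoted sequence
Type: STRING_LITERAL


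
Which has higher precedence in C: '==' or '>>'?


'>>' is shift (level 8); '==' is equality (level 6)
Higher level binds tighter
'>>' has higher precedence than '=='


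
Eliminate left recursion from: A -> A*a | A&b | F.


Left-recursive alternatives: A*a, A&b; non-recursive: F
Introduce A': A -> FA', A' -> *aA' | &bA' | ε


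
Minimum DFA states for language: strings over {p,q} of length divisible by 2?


Track length mod 2: states 0..1, accept at 0
Minimal DFA: 2 states


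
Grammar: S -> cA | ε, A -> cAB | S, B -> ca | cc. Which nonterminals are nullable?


A nonterminal is nullable iff some alternative derives ε (directly, or every symbol in it is nullable)
Nullable: {A, S}


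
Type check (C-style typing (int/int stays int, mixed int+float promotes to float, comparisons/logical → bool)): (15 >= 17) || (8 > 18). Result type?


Operand types: bool || bool
Rule: logical operators take bool operands and yield bool
Result type: bool


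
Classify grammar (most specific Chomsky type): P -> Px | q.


Left-linear: every RHS is a terminal or one nonterminal followed by a terminal
Classification: Type 3 (Regular)


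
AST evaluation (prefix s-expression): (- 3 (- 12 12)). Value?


Evaluate inner: (- 12 12) = 0
Evaluate root: (- 3 0) = 3
Result: 3


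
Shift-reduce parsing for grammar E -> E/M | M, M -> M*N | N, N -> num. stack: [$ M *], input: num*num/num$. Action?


no handle; shift 'num'
Action: shift


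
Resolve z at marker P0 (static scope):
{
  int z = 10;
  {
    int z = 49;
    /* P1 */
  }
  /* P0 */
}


z declared in the same block as P0
z = 10


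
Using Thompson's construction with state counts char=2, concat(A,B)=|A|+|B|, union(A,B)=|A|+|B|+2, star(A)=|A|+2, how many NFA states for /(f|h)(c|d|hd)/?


Syntax tree has 6 char leaf(s), 3 union(s), 0 star(s)
chars contribute 6×2 = 12; each union adds +2; each star adds +2
Total: 12 + 6 + 0 = 18 states


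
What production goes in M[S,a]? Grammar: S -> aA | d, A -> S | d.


For [S, a]: 'a' ∈ FIRST(aA)
Entry: S -> aA


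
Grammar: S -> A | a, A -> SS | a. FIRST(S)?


Per alternative of S: FIRST(A) = {a}; FIRST(a) = {a}
FIRST(S) = {a}


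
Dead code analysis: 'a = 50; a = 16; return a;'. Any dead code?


first assignment to a is overwritten before any read
Dead: 'a = 50'


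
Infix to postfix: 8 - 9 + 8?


Left to right (same or higher precedence on left)
Postfix: 8 9 - 8 +


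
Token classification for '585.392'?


Pattern: digits with a decimal point
Type: FLOAT_LITERAL


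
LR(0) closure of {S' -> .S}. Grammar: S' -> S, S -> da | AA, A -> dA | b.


Start: S' -> .S
For each item with dot before a nonterminal B, add B -> .γ for every B-production
Closure: [S' -> .S, S -> .da, S -> .AA, A -> .dA, A -> .b]


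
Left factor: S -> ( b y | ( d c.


Common prefix: '('
Factored: S -> ( S', S' -> b y | d c


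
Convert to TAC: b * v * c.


Break into single-operator statements:
t1 = b * v
t2 = t1 * c


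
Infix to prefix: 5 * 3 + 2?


left-to-right (same/higher precedence on left): tree is (+ (* 5 3) 2)
Prefix: + * 5 3 2


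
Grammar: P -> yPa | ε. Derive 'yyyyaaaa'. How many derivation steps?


Derivation: P => yPa => yyPaa => yyyPaaa => yyyyPaaaa => yyyyaaaa
Steps: 5


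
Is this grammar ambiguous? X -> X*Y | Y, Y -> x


precedence layered via separate nonterminal Y: deterministic
Unambiguous


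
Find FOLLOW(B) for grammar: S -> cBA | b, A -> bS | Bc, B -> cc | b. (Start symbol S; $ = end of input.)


$ ∈ FOLLOW(S). For each A -> αBβ: add FIRST(β)\{ε} to FOLLOW(B); if β nullable, add FOLLOW(A).
FOLLOW(B) = {b, c}


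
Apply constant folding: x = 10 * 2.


10 * 2 = 20 at compile time
Optimized: x = 20


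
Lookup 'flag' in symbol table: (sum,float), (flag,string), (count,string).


Lookup 'flag' → type string


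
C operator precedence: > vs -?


'-' is additive (level 9); '>' is relational (level 7)
Higher level binds tighter
'-' has higher precedence than '>'


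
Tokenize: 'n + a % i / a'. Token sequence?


Scan left to right, longest-match per lexeme
Tokens: ID(n), OP(+), ID(a), OP(%), ID(i), OP(/), ID(a)


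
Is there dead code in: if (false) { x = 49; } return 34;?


condition is constant false, so the whole block is unreachable
Dead: 'if (false) { x = 49; }'


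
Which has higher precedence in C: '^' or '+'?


'+' is additive (level 9); '^' is bitwise XOR (level 4)
Higher level binds tighter
'+' has higher precedence than '^'


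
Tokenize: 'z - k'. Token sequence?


Scan left to right, longest-match per lexeme
Tokens: ID(z), OP(-), ID(k)


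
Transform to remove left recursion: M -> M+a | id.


Left-recursive alternatives: M+a; non-recursive: id
Introduce M': M -> idM', M' -> +aM' | ε


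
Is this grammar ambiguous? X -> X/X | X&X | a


'a/a&a' has two parse trees (no precedence encoded between / and &)
Ambiguous


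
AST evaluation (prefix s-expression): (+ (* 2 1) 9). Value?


Evaluate inner: (* 2 1) = 2
Evaluate root: (+ 2 9) = 11
Result: 11


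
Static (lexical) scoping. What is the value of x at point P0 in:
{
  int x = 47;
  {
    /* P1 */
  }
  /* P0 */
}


x declared in the same block as P0
x = 47


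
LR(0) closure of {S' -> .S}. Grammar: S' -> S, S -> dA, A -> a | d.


Start: S' -> .S
For each item with dot before a nonterminal B, add B -> .γ for every B-production
Closure: [S' -> .S, S -> .dA]


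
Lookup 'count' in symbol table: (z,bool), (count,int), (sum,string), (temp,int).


Lookup 'count' → type int


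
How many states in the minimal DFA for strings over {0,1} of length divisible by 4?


Track length mod 4: states 0..3, accept at 0
Minimal DFA: 4 states


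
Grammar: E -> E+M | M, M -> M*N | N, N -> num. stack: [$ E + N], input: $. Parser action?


'N' (not preceded by M*) is the handle for M -> N
Action: reduce (M -> N)


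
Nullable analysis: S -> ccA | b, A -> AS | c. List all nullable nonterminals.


A nonterminal is nullable iff some alternative derives ε (directly, or every symbol in it is nullable)
Nullable: {}


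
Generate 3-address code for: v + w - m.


Break into single-operator statements:
t1 = v + w
t2 = t1 - m


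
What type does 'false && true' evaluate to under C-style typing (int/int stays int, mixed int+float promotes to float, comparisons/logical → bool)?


Operand types: bool && bool
Rule: logical operators take bool operands and yield bool
Result type: bool


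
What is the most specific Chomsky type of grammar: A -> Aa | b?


Left-linear: every RHS is a terminal or one nonterminal followed by a terminal
Classification: Type 3 (Regular)


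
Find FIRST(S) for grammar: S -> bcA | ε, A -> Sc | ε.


Per alternative of S: FIRST(bcA) = {b}; FIRST(ε) = {ε}
FIRST(S) = {b, ε}


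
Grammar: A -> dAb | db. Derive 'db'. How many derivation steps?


Derivation: A => db
Steps: 1


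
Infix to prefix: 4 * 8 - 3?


left-to-right (same/higher precedence on left): tree is (- (* 4 8) 3)
Prefix: - * 4 8 3


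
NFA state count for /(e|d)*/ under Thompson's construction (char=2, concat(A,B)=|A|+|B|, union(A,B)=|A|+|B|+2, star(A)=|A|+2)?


Syntax tree has 2 char leaf(s), 1 union(s), 1 star(s)
chars contribute 2×2 = 4; each union adds +2; each star adds +2
Total: 4 + 2 + 2 = 8 states


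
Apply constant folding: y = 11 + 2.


11 + 2 = 13 at compile time
Optimized: y = 13


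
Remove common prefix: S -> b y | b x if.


Common prefix: 'b'
Factored: S -> b S', S' -> y | x if


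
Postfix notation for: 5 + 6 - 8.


Left to right (same or higher precedence on left)
Postfix: 5 6 + 8 -


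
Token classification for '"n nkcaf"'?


Pattern: double-quoted sequence
Type: STRING_LITERAL


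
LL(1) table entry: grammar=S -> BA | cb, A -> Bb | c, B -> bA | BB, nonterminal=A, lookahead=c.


For [A, c]: 'c' ∈ FIRST(c)
Entry: A -> c


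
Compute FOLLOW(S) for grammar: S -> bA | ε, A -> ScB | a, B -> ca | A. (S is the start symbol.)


$ ∈ FOLLOW(S). For each A -> αBβ: add FIRST(β)\{ε} to FOLLOW(B); if β nullable, add FOLLOW(A).
FOLLOW(S) = {$, c}


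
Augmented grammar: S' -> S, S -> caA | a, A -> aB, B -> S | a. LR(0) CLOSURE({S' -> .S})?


Start: S' -> .S
For each item with dot before a nonterminal B, add B -> .γ for every B-production
Closure: [S' -> .S, S -> .caA, S -> .a]


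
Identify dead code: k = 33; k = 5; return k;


first assignment to k is overwritten before any read
Dead: 'k = 33'


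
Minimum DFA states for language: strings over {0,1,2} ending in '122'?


Track the longest suffix of input matching a prefix of '122': 4 classes (prefixes of length 0..3)
Minimal DFA: 4 states


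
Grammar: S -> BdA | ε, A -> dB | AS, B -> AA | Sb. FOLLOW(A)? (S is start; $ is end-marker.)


$ ∈ FOLLOW(S). For each A -> αBβ: add FIRST(β)\{ε} to FOLLOW(B); if β nullable, add FOLLOW(A).
FOLLOW(A) = {$, b, d}


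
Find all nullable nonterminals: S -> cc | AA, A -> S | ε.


A nonterminal is nullable iff some alternative derives ε (directly, or every symbol in it is nullable)
Nullable: {A, S}


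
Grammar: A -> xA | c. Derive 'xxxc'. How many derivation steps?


Derivation: A => xA => xxA => xxxA => xxxc
Steps: 4


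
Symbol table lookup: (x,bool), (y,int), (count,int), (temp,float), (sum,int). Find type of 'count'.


Lookup 'count' → type int


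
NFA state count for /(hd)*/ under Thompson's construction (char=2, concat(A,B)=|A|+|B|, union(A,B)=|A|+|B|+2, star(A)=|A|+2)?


Syntax tree has 2 char leaf(s), 0 union(s), 1 star(s)
chars contribute 2×2 = 4; each union adds +2; each star adds +2
Total: 4 + 0 + 2 = 6 states


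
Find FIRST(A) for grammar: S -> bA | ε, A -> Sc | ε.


Per alternative of A: FIRST(Sc) = {b, c}; FIRST(ε) = {ε}
FIRST(A) = {b, c, ε}


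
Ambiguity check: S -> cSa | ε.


balanced c^n…a^n: each string has a unique parse
Unambiguous


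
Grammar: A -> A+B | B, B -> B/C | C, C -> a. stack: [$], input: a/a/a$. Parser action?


no handle on stack; shift 'a'
Action: shift


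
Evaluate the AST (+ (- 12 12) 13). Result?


Evaluate inner: (- 12 12) = 0
Evaluate root: (+ 0 13) = 13
Result: 13


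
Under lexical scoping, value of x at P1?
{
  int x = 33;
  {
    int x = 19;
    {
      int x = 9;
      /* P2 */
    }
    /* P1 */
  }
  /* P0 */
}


x declared in the same block as P1
x = 19


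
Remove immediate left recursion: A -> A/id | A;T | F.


Left-recursive alternatives: A/id, A;T; non-recursive: F
Introduce A': A -> FA', A' -> /idA' | ;TA' | ε


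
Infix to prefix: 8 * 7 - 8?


left-to-right (same/higher precedence on left): tree is (- (* 8 7) 8)
Prefix: - * 8 7 8


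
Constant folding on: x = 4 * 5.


4 * 5 = 20 at compile time
Optimized: x = 20


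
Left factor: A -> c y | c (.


Common prefix: 'c'
Factored: A -> c A', A' -> y | (


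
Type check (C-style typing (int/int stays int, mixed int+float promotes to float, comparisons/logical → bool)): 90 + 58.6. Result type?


Operand types: int + float
Rule: mixed int/float promotes to float; int/int stays int
Result type: float


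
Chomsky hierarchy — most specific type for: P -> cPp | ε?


Single nonterminal LHS, but c^n p^n is not regular
Classification: Type 2 (Context-Free)


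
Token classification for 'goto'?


Pattern: reserved word
Type: KEYWORD


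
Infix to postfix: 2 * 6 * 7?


Left to right (same or higher precedence on left)
Postfix: 2 6 * 7 *


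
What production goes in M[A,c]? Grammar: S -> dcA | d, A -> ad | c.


For [A, c]: 'c' ∈ FIRST(c)
Entry: A -> c


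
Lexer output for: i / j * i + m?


Scan left to right, longest-match per lexeme
Tokens: ID(i), OP(/), ID(j), OP(*), ID(i), OP(+), ID(m)


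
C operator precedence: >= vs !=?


'>=' is relational (level 7); '!=' is equality (level 6)
Higher level binds tighter
'>=' has higher precedence than '!='


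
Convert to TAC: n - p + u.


Break into single-operator statements:
t1 = n - p
t2 = t1 + u


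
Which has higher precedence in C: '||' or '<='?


'<=' is relational (level 7); '||' is logical OR (level 1)
Higher level binds tighter
'<=' has higher precedence than '||'


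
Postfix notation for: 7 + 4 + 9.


Left to right (same or higher precedence on left)
Postfix: 7 4 + 9 +


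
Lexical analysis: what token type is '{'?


Pattern: delimiter/punctuation
Type: PUNCTUATION


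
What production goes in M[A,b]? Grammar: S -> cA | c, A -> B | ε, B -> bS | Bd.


For [A, b]: 'b' ∈ FIRST(B)
Entry: A -> B


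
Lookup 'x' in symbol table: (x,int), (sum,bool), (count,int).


Lookup 'x' → type int


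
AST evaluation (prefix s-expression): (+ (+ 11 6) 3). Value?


Evaluate inner: (+ 11 6) = 17
Evaluate root: (+ 17 3) = 20
Result: 20


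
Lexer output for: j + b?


Scan left to right, longest-match per lexeme
Tokens: ID(j), OP(+), ID(b)


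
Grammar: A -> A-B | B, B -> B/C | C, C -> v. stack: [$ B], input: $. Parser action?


lookahead ∉ {/} so B won't extend; reduce A -> B
Action: reduce (A -> B)


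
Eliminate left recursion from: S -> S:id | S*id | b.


Left-recursive alternatives: S:id, S*id; non-recursive: b
Introduce S': S -> bS', S' -> :idS' | *idS' | ε


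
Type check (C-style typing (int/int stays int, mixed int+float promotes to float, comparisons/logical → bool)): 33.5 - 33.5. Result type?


Operand types: float - float
Rule: mixed int/float promotes to float; int/int stays int
Result type: float


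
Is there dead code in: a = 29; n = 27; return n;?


a is assigned but never read
Dead: 'a = 29'


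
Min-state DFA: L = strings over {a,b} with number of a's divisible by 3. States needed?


Track (count of a) mod 3: states 0..2, accept at 0
Minimal DFA: 3 states


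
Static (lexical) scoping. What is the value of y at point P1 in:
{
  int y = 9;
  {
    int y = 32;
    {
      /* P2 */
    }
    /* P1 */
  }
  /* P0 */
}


y declared in the same block as P1
y = 32


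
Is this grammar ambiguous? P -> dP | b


right-linear, alternatives start with distinct terminals 'd' vs 'b': unique leftmost derivation
Unambiguous


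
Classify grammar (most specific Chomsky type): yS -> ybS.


LHS has context (more than one symbol) and |LHS| ≤ |RHS|
Classification: Type 1 (Context-Sensitive)


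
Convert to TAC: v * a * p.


Break into single-operator statements:
t1 = v * a
t2 = t1 * p


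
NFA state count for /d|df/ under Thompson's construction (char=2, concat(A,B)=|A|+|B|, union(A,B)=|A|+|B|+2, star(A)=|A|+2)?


Syntax tree has 3 char leaf(s), 1 union(s), 0 star(s)
chars contribute 3×2 = 6; each union adds +2; each star adds +2
Total: 6 + 2 + 0 = 8 states


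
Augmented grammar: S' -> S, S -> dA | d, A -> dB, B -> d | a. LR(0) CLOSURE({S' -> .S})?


Start: S' -> .S
For each item with dot before a nonterminal B, add B -> .γ for every B-production
Closure: [S' -> .S, S -> .dA, S -> .d]


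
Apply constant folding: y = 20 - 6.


20 - 6 = 14 at compile time
Optimized: y = 14


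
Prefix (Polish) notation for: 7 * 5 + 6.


left-to-right (same/higher precedence on left): tree is (+ (* 7 5) 6)
Prefix: + * 7 5 6


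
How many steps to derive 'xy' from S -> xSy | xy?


Derivation: S => xy
Steps: 1


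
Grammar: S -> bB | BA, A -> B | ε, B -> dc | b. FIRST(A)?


Per alternative of A: FIRST(B) = {b, d}; FIRST(ε) = {ε}
FIRST(A) = {b, d, ε}


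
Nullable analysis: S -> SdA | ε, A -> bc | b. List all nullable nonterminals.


A nonterminal is nullable iff some alternative derives ε (directly, or every symbol in it is nullable)
Nullable: {S}


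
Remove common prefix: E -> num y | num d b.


Common prefix: 'num'
Factored: E -> num E', E' -> y | d b


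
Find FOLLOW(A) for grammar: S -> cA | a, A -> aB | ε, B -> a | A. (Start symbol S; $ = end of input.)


$ ∈ FOLLOW(S). For each A -> αBβ: add FIRST(β)\{ε} to FOLLOW(B); if β nullable, add FOLLOW(A).
FOLLOW(A) = {$}


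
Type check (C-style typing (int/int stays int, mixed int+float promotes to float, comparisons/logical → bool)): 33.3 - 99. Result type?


Operand types: float - int
Rule: mixed int/float promotes to float; int/int stays int
Result type: float


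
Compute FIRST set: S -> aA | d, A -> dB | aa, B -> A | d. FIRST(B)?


Per alternative of B: FIRST(A) = {a, d}; FIRST(d) = {d}
FIRST(B) = {a, d}


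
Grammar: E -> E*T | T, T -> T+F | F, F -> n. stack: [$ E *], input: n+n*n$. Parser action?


no handle ('E*' is not any RHS); shift 'n'
Action: shift


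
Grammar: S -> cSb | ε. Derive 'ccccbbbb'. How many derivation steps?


Derivation: S => cSb => ccSbb => cccSbbb => ccccSbbbb => ccccbbbb
Steps: 5


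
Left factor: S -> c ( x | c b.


Common prefix: 'c'
Factored: S -> c S', S' -> ( x | b


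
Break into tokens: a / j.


Scan left to right, longest-match per lexeme
Tokens: ID(a), OP(/), ID(j)


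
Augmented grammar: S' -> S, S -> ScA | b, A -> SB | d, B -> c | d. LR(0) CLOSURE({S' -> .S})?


Start: S' -> .S
For each item with dot before a nonterminal B, add B -> .γ for every B-production
Closure: [S' -> .S, S -> .ScA, S -> .b]


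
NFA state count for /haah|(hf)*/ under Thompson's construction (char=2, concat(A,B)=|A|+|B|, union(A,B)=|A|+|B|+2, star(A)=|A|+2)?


Syntax tree has 6 char leaf(s), 1 union(s), 1 star(s)
chars contribute 6×2 = 12; each union adds +2; each star adds +2
Total: 12 + 2 + 2 = 16 states
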